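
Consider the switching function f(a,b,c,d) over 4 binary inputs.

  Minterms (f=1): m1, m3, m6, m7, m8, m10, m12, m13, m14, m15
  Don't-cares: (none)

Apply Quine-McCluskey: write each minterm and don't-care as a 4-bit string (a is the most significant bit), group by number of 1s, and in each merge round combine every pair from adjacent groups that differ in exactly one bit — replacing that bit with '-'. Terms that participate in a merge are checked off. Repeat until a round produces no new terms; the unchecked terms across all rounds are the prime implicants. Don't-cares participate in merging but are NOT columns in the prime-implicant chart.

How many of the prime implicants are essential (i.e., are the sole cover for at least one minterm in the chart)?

Round 0: 0001✓ 0011✓ 0110✓ 0111✓ 1000✓ 1010✓ 1100✓ 1101✓ 1110✓ 1111✓
Round 1: -110✓ -111✓ 0-11 00-1 011-✓ 1-00✓ 1-10✓ 10-0✓ 11-0✓ 11-1✓ 110-✓ 111-✓
Round 2: -11- 1--0 11--
PIs = {-11-, 0-11, 00-1, 1--0, 11--}
Coverage chart:
  m1: 00-1 ←essential
  m3: 0-11,00-1
  m6: -11- ←essential
  m7: -11-,0-11
  m8: 1--0 ←essential
  m10: 1--0 ←essential
  m12: 1--0,11--
  m13: 11-- ←essential
  m14: -11-,1--0,11--
  m15: -11-,11--
Essential: -11-, 00-1, 1--0, 11--

4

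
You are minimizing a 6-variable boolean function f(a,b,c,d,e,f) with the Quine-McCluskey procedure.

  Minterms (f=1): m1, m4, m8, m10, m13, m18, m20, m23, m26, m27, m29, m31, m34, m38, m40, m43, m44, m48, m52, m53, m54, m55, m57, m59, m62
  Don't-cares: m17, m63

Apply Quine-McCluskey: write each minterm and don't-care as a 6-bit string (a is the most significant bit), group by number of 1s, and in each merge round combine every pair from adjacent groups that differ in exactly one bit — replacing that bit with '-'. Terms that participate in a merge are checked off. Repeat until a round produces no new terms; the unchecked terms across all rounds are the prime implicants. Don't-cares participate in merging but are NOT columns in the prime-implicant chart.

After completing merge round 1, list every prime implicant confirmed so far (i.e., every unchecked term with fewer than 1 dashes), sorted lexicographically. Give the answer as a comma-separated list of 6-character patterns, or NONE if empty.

NONE

size-2^0 implicants → 000001(✓)  000100(✓)  001000(✓)  001010(✓)  001101(✓)  010001(✓)  010010(✓)  010100(✓)  010111(✓)  011010(✓)  011011(✓)  011101(✓)  011111(✓)  100010(✓)  100110(✓)  101000(✓)  101011(✓)  101100(✓)  110000(✓)  110100(✓)  110101(✓)  110110(✓)  110111(✓)  111001(✓)  111011(✓)  111110(✓)  111111(✓)
size-2^1 implicants → -01000  -10100  -10111(✓)  -11011(✓)  -11111(✓)  0-0001  0-0100  0-1010  0-1101  0010-0  01-010  01-111(✓)  011-11(✓)  01101-  0111-1  1-0110  1-1011  100-10  101-00  11-110(✓)  11-111(✓)  110-00  1101-0(✓)  1101-1(✓)  11010-(✓)  11011-(✓)  111-11(✓)  1110-1  11111-(✓)
size-2^2 implicants → -1-111  -11-11  11-11-  1101--
Unchecked terms (primes): -01000, -1-111, -10100, -11-11, 0-0001, 0-0100, 0-1010, 0-1101, 0010-0, 01-010, 01101-, 0111-1, 1-0110, 1-1011, 100-10, 101-00, 11-11-, 110-00, 1101--, 1110-1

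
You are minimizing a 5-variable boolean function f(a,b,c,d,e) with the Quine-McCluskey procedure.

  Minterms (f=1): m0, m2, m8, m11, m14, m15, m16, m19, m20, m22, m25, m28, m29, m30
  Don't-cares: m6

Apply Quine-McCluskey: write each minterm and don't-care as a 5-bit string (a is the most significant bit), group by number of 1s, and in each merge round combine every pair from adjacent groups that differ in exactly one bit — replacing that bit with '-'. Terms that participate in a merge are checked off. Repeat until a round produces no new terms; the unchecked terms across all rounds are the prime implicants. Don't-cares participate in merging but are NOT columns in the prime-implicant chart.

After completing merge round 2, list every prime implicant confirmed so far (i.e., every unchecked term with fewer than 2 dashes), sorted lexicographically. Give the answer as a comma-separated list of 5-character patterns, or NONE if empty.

-0000, 0-000, 00-10, 000-0, 01-11, 0111-, 10-00, 10011, 11-01, 1110-

[col 0] 00000*, 00010*, 00110*, 01000*, 01011*, 01110*, 01111*, 10000*, 10011, 10100*, 10110*, 11001*, 11100*, 11101*, 11110*
[col 1] -0000, -0110*, -1110*, 0-000, 0-110*, 00-10, 000-0, 01-11, 0111-, 1-100*, 1-110*, 10-00, 101-0*, 11-01, 111-0*, 1110-
[col 2] --110, 1-1-0
Prime implicants: --110, -0000, 0-000, 00-10, 000-0, 01-11, 0111-, 1-1-0, 10-00, 10011, 11-01, 1110-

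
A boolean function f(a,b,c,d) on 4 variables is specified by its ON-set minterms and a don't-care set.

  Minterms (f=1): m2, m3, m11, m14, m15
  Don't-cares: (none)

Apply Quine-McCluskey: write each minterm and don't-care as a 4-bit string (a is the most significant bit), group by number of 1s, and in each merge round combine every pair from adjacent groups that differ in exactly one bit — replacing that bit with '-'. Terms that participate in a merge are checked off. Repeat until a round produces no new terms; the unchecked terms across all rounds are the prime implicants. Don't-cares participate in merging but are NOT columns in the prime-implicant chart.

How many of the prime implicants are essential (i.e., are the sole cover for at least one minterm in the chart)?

[col 0] 0010*, 0011*, 1011*, 1110*, 1111*
[col 1] -011, 001-, 1-11, 111-
Prime implicants: -011, 001-, 1-11, 111-
PI chart (minterm → PIs covering it):
  2 | 001-  (sole → essential)
  3 | -011,001-
  11 | -011,1-11
  14 | 111-  (sole → essential)
  15 | 1-11,111-
Essential prime implicants: 001-, 111-

2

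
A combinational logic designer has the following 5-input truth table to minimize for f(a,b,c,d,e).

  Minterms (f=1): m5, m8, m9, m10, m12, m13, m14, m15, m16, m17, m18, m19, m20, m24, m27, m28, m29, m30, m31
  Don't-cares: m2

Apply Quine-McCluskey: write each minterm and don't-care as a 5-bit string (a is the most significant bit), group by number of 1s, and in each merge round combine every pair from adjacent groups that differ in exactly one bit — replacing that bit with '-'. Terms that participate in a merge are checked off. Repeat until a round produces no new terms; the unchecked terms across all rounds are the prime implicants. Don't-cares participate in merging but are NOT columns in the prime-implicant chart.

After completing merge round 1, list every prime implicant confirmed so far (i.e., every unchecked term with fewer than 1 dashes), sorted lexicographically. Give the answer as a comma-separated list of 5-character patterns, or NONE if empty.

NONE

Round 0: 00010✓ 00101✓ 01000✓ 01001✓ 01010✓ 01100✓ 01101✓ 01110✓ 01111✓ 10000✓ 10001✓ 10010✓ 10011✓ 10100✓ 11000✓ 11011✓ 11100✓ 11101✓ 11110✓ 11111✓
Round 1: -0010 -1000✓ -1100✓ -1101✓ -1110✓ -1111✓ 0-010 0-101 01-00✓ 01-01✓ 01-10✓ 010-0✓ 0100-✓ 011-0✓ 011-1✓ 0110-✓ 0111-✓ 1-000✓ 1-011 1-100✓ 10-00✓ 100-0✓ 100-1✓ 1000-✓ 1001-✓ 11-00✓ 11-11 111-0✓ 111-1✓ 1110-✓ 1111-✓
Round 2: -1-00 -11-0✓ -11-1✓ -110-✓ -111-✓ 01--0 01-0- 011--✓ 1--00 100-- 111--✓
Round 3: -11--
PIs = {-0010, -1-00, -11--, 0-010, 0-101, 01--0, 01-0-, 1--00, 1-011, 100--, 11-11}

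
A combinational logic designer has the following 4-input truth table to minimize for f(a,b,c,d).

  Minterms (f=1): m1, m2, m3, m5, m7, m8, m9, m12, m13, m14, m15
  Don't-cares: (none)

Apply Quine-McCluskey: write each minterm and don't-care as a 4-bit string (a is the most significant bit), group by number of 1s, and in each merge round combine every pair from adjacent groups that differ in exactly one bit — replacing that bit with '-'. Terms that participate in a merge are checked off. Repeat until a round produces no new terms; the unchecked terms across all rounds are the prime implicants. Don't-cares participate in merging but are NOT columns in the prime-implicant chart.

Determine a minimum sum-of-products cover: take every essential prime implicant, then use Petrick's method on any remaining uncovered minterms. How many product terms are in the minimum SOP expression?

4

[col 0] 0001*, 0010*, 0011*, 0101*, 0111*, 1000*, 1001*, 1100*, 1101*, 1110*, 1111*
[col 1] -001*, -101*, -111*, 0-01*, 0-11*, 00-1*, 001-, 01-1*, 1-00*, 1-01*, 100-*, 11-0*, 11-1*, 110-*, 111-*
[col 2] --01, -1-1, 0--1, 1-0-, 11--
Prime implicants: --01, -1-1, 0--1, 001-, 1-0-, 11--
PI chart (minterm → PIs covering it):
  1 | --01,0--1
  2 | 001-  (sole → essential)
  3 | 0--1,001-
  5 | --01,-1-1,0--1
  7 | -1-1,0--1
  8 | 1-0-  (sole → essential)
  9 | --01,1-0-
  12 | 1-0-,11--
  13 | --01,-1-1,1-0-,11--
  14 | 11--  (sole → essential)
  15 | -1-1,11--
Essential prime implicants: 001-, 1-0-, 11--
Petrick residual → 0--1
Minimum SOP uses 4 PIs: a'd + a'b'c + ac' + ab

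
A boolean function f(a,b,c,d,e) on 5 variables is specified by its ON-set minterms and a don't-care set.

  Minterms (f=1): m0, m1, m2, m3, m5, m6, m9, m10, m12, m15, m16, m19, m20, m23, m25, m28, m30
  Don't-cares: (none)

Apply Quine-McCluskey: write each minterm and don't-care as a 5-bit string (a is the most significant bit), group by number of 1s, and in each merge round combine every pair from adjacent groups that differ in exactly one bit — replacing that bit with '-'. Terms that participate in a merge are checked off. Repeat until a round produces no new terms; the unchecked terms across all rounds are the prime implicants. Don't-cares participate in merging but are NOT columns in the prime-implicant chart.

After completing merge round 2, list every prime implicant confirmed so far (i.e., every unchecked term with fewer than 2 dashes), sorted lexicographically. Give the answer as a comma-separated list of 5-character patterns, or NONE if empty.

-0000, -0011, -1001, -1100, 0-001, 0-010, 00-01, 00-10, 01111, 1-100, 10-00, 10-11, 111-0

[col 0] 00000*, 00001*, 00010*, 00011*, 00101*, 00110*, 01001*, 01010*, 01100*, 01111, 10000*, 10011*, 10100*, 10111*, 11001*, 11100*, 11110*
[col 1] -0000, -0011, -1001, -1100, 0-001, 0-010, 00-01, 00-10, 000-0*, 000-1*, 0000-*, 0001-*, 1-100, 10-00, 10-11, 111-0
[col 2] 000--
Prime implicants: -0000, -0011, -1001, -1100, 0-001, 0-010, 00-01, 00-10, 000--, 01111, 1-100, 10-00, 10-11, 111-0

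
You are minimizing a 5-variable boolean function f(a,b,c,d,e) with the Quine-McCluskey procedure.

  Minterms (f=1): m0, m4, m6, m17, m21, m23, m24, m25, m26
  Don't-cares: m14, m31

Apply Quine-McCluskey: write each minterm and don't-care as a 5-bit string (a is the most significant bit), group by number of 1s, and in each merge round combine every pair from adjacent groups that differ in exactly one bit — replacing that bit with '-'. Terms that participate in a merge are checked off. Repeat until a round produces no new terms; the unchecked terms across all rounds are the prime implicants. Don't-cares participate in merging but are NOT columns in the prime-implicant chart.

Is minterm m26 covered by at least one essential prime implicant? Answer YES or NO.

[col 0] 00000*, 00100*, 00110*, 01110*, 10001*, 10101*, 10111*, 11000*, 11001*, 11010*, 11111*
[col 1] 0-110, 00-00, 001-0, 1-001, 1-111, 10-01, 101-1, 110-0, 1100-
Prime implicants: 0-110, 00-00, 001-0, 1-001, 1-111, 10-01, 101-1, 110-0, 1100-
PI chart (minterm → PIs covering it):
  0 | 00-00  (sole → essential)
  4 | 00-00,001-0
  6 | 0-110,001-0
  17 | 1-001,10-01
  21 | 10-01,101-1
  23 | 1-111,101-1
  24 | 110-0,1100-
  25 | 1-001,1100-
  26 | 110-0  (sole → essential)
Essential prime implicants: 00-00, 110-0

YES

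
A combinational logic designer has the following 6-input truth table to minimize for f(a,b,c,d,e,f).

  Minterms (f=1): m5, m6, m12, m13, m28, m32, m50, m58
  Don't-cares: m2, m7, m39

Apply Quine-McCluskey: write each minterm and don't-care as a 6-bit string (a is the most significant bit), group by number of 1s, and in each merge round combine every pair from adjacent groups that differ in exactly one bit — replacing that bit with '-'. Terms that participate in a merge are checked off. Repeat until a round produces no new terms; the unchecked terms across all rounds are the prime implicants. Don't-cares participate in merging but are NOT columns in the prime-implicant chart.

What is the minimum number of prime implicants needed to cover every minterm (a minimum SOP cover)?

5

size-2^0 implicants → 000010(✓)  000101(✓)  000110(✓)  000111(✓)  001100(✓)  001101(✓)  011100(✓)  100000  100111(✓)  110010(✓)  111010(✓)
size-2^1 implicants → -00111  0-1100  00-101  000-10  0001-1  00011-  00110-  11-010
Unchecked terms (primes): -00111, 0-1100, 00-101, 000-10, 0001-1, 00011-, 00110-, 100000, 11-010
Minterm coverage:
  m5 ⊆ 00-101,0001-1
  m6 ⊆ 000-10,00011-
  m12 ⊆ 0-1100,00110-
  m13 ⊆ 00-101,00110-
  m28 ⊆ 0-1100 [E]
  m32 ⊆ 100000 [E]
  m50 ⊆ 11-010 [E]
  m58 ⊆ 11-010 [E]
E = {0-1100, 100000, 11-010}
Petrick residual → 00-101, 000-10
Cover = a'cde'f' + a'b'de'f + a'b'c'ef' + ab'c'd'e'f' + abd'ef'  |cover|=5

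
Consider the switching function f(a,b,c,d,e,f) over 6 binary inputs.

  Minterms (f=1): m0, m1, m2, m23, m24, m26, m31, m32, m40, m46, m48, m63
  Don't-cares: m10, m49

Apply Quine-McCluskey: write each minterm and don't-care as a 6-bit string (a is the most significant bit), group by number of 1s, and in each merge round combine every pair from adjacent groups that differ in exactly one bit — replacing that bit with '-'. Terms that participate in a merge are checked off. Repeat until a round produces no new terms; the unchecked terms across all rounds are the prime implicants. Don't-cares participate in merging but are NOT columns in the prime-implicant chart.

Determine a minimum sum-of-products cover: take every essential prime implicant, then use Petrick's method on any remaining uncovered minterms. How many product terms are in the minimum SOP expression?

[col 0] 000000*, 000001*, 000010*, 001010*, 010111*, 011000*, 011010*, 011111*, 100000*, 101000*, 101110, 110000*, 110001*, 111111*
[col 1] -00000, -11111, 0-1010, 00-010, 0000-0, 00000-, 01-111, 0110-0, 1-0000, 10-000, 11000-
Prime implicants: -00000, -11111, 0-1010, 00-010, 0000-0, 00000-, 01-111, 0110-0, 1-0000, 10-000, 101110, 11000-
PI chart (minterm → PIs covering it):
  0 | -00000,0000-0,00000-
  1 | 00000-  (sole → essential)
  2 | 00-010,0000-0
  23 | 01-111  (sole → essential)
  24 | 0110-0  (sole → essential)
  26 | 0-1010,0110-0
  31 | -11111,01-111
  32 | -00000,1-0000,10-000
  40 | 10-000  (sole → essential)
  46 | 101110  (sole → essential)
  48 | 1-0000,11000-
  63 | -11111  (sole → essential)
Essential prime implicants: -11111, 00000-, 01-111, 0110-0, 10-000, 101110
Petrick residual → 00-010, 1-0000
Minimum SOP uses 8 PIs: bcdef + a'b'd'ef' + a'b'c'd'e' + a'bdef + a'bcd'f' + ac'd'e'f' + ab'd'e'f' + ab'cdef'

8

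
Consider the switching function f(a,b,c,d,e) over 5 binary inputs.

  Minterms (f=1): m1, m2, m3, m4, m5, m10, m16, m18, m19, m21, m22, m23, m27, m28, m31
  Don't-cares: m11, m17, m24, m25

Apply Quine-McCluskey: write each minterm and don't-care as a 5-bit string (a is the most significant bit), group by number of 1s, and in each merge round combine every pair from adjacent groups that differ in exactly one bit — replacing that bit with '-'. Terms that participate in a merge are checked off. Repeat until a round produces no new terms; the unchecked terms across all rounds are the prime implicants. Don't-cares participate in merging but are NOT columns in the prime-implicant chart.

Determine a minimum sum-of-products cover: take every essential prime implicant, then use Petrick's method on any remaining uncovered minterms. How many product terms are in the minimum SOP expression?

7

[col 0] 00001*, 00010*, 00011*, 00100*, 00101*, 01010*, 01011*, 10000*, 10001*, 10010*, 10011*, 10101*, 10110*, 10111*, 11000*, 11001*, 11011*, 11100*, 11111*
[col 1] -0001*, -0010*, -0011*, -0101*, -1011*, 0-010*, 0-011*, 00-01*, 000-1*, 0001-*, 0010-, 0101-*, 1-000*, 1-001*, 1-011*, 1-111*, 10-01*, 10-10*, 10-11*, 100-0*, 100-1*, 1000-*, 1001-*, 101-1*, 1011-*, 11-00, 11-11*, 110-1*, 1100-*
[col 2] --011, -0-01, -00-1, -001-, 0-01-, 1--11, 1-0-1, 1-00-, 10--1, 10-1-, 100--
Prime implicants: --011, -0-01, -00-1, -001-, 0-01-, 0010-, 1--11, 1-0-1, 1-00-, 10--1, 10-1-, 100--, 11-00
PI chart (minterm → PIs covering it):
  1 | -0-01,-00-1
  2 | -001-,0-01-
  3 | --011,-00-1,-001-,0-01-
  4 | 0010-  (sole → essential)
  5 | -0-01,0010-
  10 | 0-01-  (sole → essential)
  16 | 1-00-,100--
  18 | -001-,10-1-,100--
  19 | --011,-00-1,-001-,1--11,1-0-1,10--1,10-1-,100--
  21 | -0-01,10--1
  22 | 10-1-  (sole → essential)
  23 | 1--11,10--1,10-1-
  27 | --011,1--11,1-0-1
  28 | 11-00  (sole → essential)
  31 | 1--11  (sole → essential)
Essential prime implicants: 0-01-, 0010-, 1--11, 10-1-, 11-00
Petrick residual → -0-01, 1-00-
Minimum SOP uses 7 PIs: b'd'e + a'c'd + a'b'cd' + ade + ac'd' + ab'd + abd'e'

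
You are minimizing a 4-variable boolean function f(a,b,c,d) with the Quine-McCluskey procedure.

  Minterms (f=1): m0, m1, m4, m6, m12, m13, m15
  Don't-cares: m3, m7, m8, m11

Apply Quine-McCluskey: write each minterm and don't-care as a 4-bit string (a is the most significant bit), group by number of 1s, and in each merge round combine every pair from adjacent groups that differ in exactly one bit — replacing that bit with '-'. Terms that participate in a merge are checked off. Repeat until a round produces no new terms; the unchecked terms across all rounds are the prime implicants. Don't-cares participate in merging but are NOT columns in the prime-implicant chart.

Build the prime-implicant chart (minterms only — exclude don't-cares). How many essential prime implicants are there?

Round 0: 0000✓ 0001✓ 0011✓ 0100✓ 0110✓ 0111✓ 1000✓ 1011✓ 1100✓ 1101✓ 1111✓
Round 1: -000✓ -011✓ -100✓ -111✓ 0-00✓ 0-11✓ 00-1 000- 01-0 011- 1-00✓ 1-11✓ 11-1 110-
Round 2: --00 --11
PIs = {--00, --11, 00-1, 000-, 01-0, 011-, 11-1, 110-}
Coverage chart:
  m0: --00,000-
  m1: 00-1,000-
  m4: --00,01-0
  m6: 01-0,011-
  m12: --00,110-
  m13: 11-1,110-
  m15: --11,11-1
(no essential prime implicants)

0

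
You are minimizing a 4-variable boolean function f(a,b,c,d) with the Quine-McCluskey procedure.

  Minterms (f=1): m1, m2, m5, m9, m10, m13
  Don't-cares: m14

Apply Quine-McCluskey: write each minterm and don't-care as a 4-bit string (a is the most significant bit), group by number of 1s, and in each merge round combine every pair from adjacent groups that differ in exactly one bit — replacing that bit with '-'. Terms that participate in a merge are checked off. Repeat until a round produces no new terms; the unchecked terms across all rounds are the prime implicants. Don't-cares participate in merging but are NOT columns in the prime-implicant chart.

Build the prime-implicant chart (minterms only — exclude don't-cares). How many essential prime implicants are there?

2

size-2^0 implicants → 0001(✓)  0010(✓)  0101(✓)  1001(✓)  1010(✓)  1101(✓)  1110(✓)
size-2^1 implicants → -001(✓)  -010  -101(✓)  0-01(✓)  1-01(✓)  1-10
size-2^2 implicants → --01
Unchecked terms (primes): --01, -010, 1-10
Minterm coverage:
  m1 ⊆ --01 [E]
  m2 ⊆ -010 [E]
  m5 ⊆ --01 [E]
  m9 ⊆ --01 [E]
  m10 ⊆ -010,1-10
  m13 ⊆ --01 [E]
E = {--01, -010}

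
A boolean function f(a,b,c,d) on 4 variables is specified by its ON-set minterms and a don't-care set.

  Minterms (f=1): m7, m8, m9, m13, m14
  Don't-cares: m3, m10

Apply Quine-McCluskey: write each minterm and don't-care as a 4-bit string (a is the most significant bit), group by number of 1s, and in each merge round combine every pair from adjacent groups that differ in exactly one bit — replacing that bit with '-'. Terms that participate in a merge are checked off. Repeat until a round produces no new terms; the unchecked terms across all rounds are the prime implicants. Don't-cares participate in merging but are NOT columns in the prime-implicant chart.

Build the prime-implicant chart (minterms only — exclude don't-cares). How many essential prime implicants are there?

[col 0] 0011*, 0111*, 1000*, 1001*, 1010*, 1101*, 1110*
[col 1] 0-11, 1-01, 1-10, 10-0, 100-
Prime implicants: 0-11, 1-01, 1-10, 10-0, 100-
PI chart (minterm → PIs covering it):
  7 | 0-11  (sole → essential)
  8 | 10-0,100-
  9 | 1-01,100-
  13 | 1-01  (sole → essential)
  14 | 1-10  (sole → essential)
Essential prime implicants: 0-11, 1-01, 1-10

3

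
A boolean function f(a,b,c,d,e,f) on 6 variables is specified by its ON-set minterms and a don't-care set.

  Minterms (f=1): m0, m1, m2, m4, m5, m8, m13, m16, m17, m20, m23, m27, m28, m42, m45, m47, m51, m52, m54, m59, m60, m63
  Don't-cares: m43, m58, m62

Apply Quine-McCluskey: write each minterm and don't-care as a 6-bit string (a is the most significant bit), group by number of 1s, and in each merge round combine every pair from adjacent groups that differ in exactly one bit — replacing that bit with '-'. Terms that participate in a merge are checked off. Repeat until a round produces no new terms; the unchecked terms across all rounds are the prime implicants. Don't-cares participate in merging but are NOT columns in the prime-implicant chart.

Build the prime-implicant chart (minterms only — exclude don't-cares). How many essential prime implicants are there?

9

[col 0] 000000*, 000001*, 000010*, 000100*, 000101*, 001000*, 001101*, 010000*, 010001*, 010100*, 010111, 011011*, 011100*, 101010*, 101011*, 101101*, 101111*, 110011*, 110100*, 110110*, 111010*, 111011*, 111100*, 111110*, 111111*
[col 1] -01101, -10100*, -11011, -11100*, 0-0000*, 0-0001*, 0-0100*, 00-000, 00-101, 000-00*, 000-01*, 0000-0, 00000-*, 00010-*, 01-100*, 010-00*, 01000-*, 1-1010*, 1-1011*, 1-1111*, 101-11*, 10101-*, 1011-1, 11-011, 11-100*, 11-110*, 1101-0*, 111-10*, 111-11*, 11101-*, 1111-0*, 11111-*
[col 2] -1-100, 0-0-00, 0-000-, 000-0-, 1-1-11, 1-101-, 11-1-0, 111-1-
Prime implicants: -01101, -1-100, -11011, 0-0-00, 0-000-, 00-000, 00-101, 000-0-, 0000-0, 010111, 1-1-11, 1-101-, 1011-1, 11-011, 11-1-0, 111-1-
PI chart (minterm → PIs covering it):
  0 | 0-0-00,0-000-,00-000,000-0-,0000-0
  1 | 0-000-,000-0-
  2 | 0000-0  (sole → essential)
  4 | 0-0-00,000-0-
  5 | 00-101,000-0-
  8 | 00-000  (sole → essential)
  13 | -01101,00-101
  16 | 0-0-00,0-000-
  17 | 0-000-  (sole → essential)
  20 | -1-100,0-0-00
  23 | 010111  (sole → essential)
  27 | -11011  (sole → essential)
  28 | -1-100  (sole → essential)
  42 | 1-101-  (sole → essential)
  45 | -01101,1011-1
  47 | 1-1-11,1011-1
  51 | 11-011  (sole → essential)
  52 | -1-100,11-1-0
  54 | 11-1-0  (sole → essential)
  59 | -11011,1-1-11,1-101-,11-011,111-1-
  60 | -1-100,11-1-0
  63 | 1-1-11,111-1-
Essential prime implicants: -1-100, -11011, 0-000-, 00-000, 0000-0, 010111, 1-101-, 11-011, 11-1-0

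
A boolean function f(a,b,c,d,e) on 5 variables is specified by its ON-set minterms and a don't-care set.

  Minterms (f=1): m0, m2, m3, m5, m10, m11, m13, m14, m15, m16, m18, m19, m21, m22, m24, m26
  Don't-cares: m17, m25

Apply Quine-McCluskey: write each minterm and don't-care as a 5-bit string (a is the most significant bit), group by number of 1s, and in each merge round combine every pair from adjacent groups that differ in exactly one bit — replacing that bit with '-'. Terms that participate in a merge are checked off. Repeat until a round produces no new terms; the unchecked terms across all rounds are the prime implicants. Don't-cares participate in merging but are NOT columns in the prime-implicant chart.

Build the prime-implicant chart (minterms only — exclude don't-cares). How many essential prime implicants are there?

3

size-2^0 implicants → 00000(✓)  00010(✓)  00011(✓)  00101(✓)  01010(✓)  01011(✓)  01101(✓)  01110(✓)  01111(✓)  10000(✓)  10001(✓)  10010(✓)  10011(✓)  10101(✓)  10110(✓)  11000(✓)  11001(✓)  11010(✓)
size-2^1 implicants → -0000(✓)  -0010(✓)  -0011(✓)  -0101  -1010(✓)  0-010(✓)  0-011(✓)  0-101  000-0(✓)  0001-(✓)  01-10(✓)  01-11(✓)  0101-(✓)  011-1  0111-(✓)  1-000(✓)  1-001(✓)  1-010(✓)  10-01  10-10  100-0(✓)  100-1(✓)  1000-(✓)  1001-(✓)  110-0(✓)  1100-(✓)
size-2^2 implicants → --010  -00-0  -001-  0-01-  01-1-  1-0-0  1-00-  100--
Unchecked terms (primes): --010, -00-0, -001-, -0101, 0-01-, 0-101, 01-1-, 011-1, 1-0-0, 1-00-, 10-01, 10-10, 100--
Minterm coverage:
  m0 ⊆ -00-0 [E]
  m2 ⊆ --010,-00-0,-001-,0-01-
  m3 ⊆ -001-,0-01-
  m5 ⊆ -0101,0-101
  m10 ⊆ --010,0-01-,01-1-
  m11 ⊆ 0-01-,01-1-
  m13 ⊆ 0-101,011-1
  m14 ⊆ 01-1- [E]
  m15 ⊆ 01-1-,011-1
  m16 ⊆ -00-0,1-0-0,1-00-,100--
  m18 ⊆ --010,-00-0,-001-,1-0-0,10-10,100--
  m19 ⊆ -001-,100--
  m21 ⊆ -0101,10-01
  m22 ⊆ 10-10 [E]
  m24 ⊆ 1-0-0,1-00-
  m26 ⊆ --010,1-0-0
E = {-00-0, 01-1-, 10-10}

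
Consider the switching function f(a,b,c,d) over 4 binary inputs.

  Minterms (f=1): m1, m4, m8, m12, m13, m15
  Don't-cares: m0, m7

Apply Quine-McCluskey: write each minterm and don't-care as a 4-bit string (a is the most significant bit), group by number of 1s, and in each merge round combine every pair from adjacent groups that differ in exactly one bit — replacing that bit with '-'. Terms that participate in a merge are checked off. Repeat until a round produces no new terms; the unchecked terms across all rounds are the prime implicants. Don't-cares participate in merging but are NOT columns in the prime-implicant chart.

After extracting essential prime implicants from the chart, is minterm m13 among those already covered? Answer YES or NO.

NO

size-2^0 implicants → 0000(✓)  0001(✓)  0100(✓)  0111(✓)  1000(✓)  1100(✓)  1101(✓)  1111(✓)
size-2^1 implicants → -000(✓)  -100(✓)  -111  0-00(✓)  000-  1-00(✓)  11-1  110-
size-2^2 implicants → --00
Unchecked terms (primes): --00, -111, 000-, 11-1, 110-
Minterm coverage:
  m1 ⊆ 000- [E]
  m4 ⊆ --00 [E]
  m8 ⊆ --00 [E]
  m12 ⊆ --00,110-
  m13 ⊆ 11-1,110-
  m15 ⊆ -111,11-1
E = {--00, 000-}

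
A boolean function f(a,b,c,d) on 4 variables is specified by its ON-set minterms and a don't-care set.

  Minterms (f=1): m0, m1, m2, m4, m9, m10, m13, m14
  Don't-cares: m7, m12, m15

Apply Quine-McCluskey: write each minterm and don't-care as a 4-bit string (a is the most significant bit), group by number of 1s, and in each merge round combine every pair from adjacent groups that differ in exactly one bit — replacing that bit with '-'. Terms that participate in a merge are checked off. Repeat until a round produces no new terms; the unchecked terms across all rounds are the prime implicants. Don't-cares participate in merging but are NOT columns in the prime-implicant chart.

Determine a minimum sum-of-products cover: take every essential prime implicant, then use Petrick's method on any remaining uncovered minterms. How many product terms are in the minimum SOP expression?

Round 0: 0000✓ 0001✓ 0010✓ 0100✓ 0111✓ 1001✓ 1010✓ 1100✓ 1101✓ 1110✓ 1111✓
Round 1: -001 -010 -100 -111 0-00 00-0 000- 1-01 1-10 11-0✓ 11-1✓ 110-✓ 111-✓
Round 2: 11--
PIs = {-001, -010, -100, -111, 0-00, 00-0, 000-, 1-01, 1-10, 11--}
Coverage chart:
  m0: 0-00,00-0,000-
  m1: -001,000-
  m2: -010,00-0
  m4: -100,0-00
  m9: -001,1-01
  m10: -010,1-10
  m13: 1-01,11--
  m14: 1-10,11--
(no essential prime implicants)
Petrick residual → -001, -010, 0-00, 11--
Min cover (4 terms): b'c'd + b'cd' + a'c'd' + ab

4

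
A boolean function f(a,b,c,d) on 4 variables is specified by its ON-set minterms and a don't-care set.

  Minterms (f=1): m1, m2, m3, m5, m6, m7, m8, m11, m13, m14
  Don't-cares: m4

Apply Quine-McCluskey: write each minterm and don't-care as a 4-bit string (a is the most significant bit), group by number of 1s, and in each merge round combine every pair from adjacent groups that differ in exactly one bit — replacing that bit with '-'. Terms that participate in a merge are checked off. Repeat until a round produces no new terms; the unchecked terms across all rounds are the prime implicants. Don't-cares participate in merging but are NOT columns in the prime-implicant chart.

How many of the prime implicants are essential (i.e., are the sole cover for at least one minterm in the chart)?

[col 0] 0001*, 0010*, 0011*, 0100*, 0101*, 0110*, 0111*, 1000, 1011*, 1101*, 1110*
[col 1] -011, -101, -110, 0-01*, 0-10*, 0-11*, 00-1*, 001-*, 01-0*, 01-1*, 010-*, 011-*
[col 2] 0--1, 0-1-, 01--
Prime implicants: -011, -101, -110, 0--1, 0-1-, 01--, 1000
PI chart (minterm → PIs covering it):
  1 | 0--1  (sole → essential)
  2 | 0-1-  (sole → essential)
  3 | -011,0--1,0-1-
  5 | -101,0--1,01--
  6 | -110,0-1-,01--
  7 | 0--1,0-1-,01--
  8 | 1000  (sole → essential)
  11 | -011  (sole → essential)
  13 | -101  (sole → essential)
  14 | -110  (sole → essential)
Essential prime implicants: -011, -101, -110, 0--1, 0-1-, 1000

6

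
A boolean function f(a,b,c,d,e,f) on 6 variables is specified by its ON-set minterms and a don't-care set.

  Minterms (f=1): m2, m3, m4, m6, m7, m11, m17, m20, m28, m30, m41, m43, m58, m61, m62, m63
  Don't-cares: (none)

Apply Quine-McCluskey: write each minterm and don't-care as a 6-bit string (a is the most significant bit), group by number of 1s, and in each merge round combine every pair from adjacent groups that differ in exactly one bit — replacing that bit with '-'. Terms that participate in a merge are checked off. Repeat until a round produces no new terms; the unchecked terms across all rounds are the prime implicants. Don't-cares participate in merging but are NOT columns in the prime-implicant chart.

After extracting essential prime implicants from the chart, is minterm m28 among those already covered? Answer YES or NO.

NO

[col 0] 000010*, 000011*, 000100*, 000110*, 000111*, 001011*, 010001, 010100*, 011100*, 011110*, 101001*, 101011*, 111010*, 111101*, 111110*, 111111*
[col 1] -01011, -11110, 0-0100, 00-011, 000-10*, 000-11*, 00001-*, 0001-0, 00011-*, 01-100, 0111-0, 1010-1, 111-10, 1111-1, 11111-
[col 2] 000-1-
Prime implicants: -01011, -11110, 0-0100, 00-011, 000-1-, 0001-0, 01-100, 010001, 0111-0, 1010-1, 111-10, 1111-1, 11111-
PI chart (minterm → PIs covering it):
  2 | 000-1-  (sole → essential)
  3 | 00-011,000-1-
  4 | 0-0100,0001-0
  6 | 000-1-,0001-0
  7 | 000-1-  (sole → essential)
  11 | -01011,00-011
  17 | 010001  (sole → essential)
  20 | 0-0100,01-100
  28 | 01-100,0111-0
  30 | -11110,0111-0
  41 | 1010-1  (sole → essential)
  43 | -01011,1010-1
  58 | 111-10  (sole → essential)
  61 | 1111-1  (sole → essential)
  62 | -11110,111-10,11111-
  63 | 1111-1,11111-
Essential prime implicants: 000-1-, 010001, 1010-1, 111-10, 1111-1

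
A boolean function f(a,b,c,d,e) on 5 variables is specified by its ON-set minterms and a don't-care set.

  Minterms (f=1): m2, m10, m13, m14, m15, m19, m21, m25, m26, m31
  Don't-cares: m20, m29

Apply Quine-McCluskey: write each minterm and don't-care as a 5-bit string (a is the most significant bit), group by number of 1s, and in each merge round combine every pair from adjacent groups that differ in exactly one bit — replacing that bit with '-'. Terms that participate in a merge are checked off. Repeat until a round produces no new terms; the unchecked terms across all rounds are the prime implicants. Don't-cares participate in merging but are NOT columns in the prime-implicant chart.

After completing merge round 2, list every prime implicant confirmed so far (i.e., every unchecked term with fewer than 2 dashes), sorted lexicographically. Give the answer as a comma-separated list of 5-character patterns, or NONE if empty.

Round 0: 00010✓ 01010✓ 01101✓ 01110✓ 01111✓ 10011 10100✓ 10101✓ 11001✓ 11010✓ 11101✓ 11111✓
Round 1: -1010 -1101✓ -1111✓ 0-010 01-10 011-1✓ 0111- 1-101 1010- 11-01 111-1✓
Round 2: -11-1
PIs = {-1010, -11-1, 0-010, 01-10, 0111-, 1-101, 10011, 1010-, 11-01}

-1010, 0-010, 01-10, 0111-, 1-101, 10011, 1010-, 11-01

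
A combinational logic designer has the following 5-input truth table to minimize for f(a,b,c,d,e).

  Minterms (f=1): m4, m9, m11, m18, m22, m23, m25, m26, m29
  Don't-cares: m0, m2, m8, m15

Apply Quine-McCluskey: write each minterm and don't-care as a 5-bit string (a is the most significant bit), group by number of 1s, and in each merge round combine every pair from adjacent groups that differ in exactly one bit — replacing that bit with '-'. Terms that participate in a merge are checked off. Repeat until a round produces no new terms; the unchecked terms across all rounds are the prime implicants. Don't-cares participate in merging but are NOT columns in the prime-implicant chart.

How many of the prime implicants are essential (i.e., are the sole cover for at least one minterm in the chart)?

Round 0: 00000✓ 00010✓ 00100✓ 01000✓ 01001✓ 01011✓ 01111✓ 10010✓ 10110✓ 10111✓ 11001✓ 11010✓ 11101✓
Round 1: -0010 -1001 0-000 00-00 000-0 01-11 010-1 0100- 1-010 10-10 1011- 11-01
PIs = {-0010, -1001, 0-000, 00-00, 000-0, 01-11, 010-1, 0100-, 1-010, 10-10, 1011-, 11-01}
Coverage chart:
  m4: 00-00 ←essential
  m9: -1001,010-1,0100-
  m11: 01-11,010-1
  m18: -0010,1-010,10-10
  m22: 10-10,1011-
  m23: 1011- ←essential
  m25: -1001,11-01
  m26: 1-010 ←essential
  m29: 11-01 ←essential
Essential: 00-00, 1-010, 1011-, 11-01

4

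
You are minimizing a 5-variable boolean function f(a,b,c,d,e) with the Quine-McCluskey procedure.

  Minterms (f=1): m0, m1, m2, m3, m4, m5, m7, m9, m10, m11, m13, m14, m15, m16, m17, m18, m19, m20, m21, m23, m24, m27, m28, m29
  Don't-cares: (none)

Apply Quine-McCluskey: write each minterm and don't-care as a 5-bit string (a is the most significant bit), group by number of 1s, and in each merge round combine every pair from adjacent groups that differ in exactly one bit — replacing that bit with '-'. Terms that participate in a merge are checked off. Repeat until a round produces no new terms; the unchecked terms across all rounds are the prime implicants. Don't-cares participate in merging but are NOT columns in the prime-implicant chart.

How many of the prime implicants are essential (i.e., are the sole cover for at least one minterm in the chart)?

size-2^0 implicants → 00000(✓)  00001(✓)  00010(✓)  00011(✓)  00100(✓)  00101(✓)  00111(✓)  01001(✓)  01010(✓)  01011(✓)  01101(✓)  01110(✓)  01111(✓)  10000(✓)  10001(✓)  10010(✓)  10011(✓)  10100(✓)  10101(✓)  10111(✓)  11000(✓)  11011(✓)  11100(✓)  11101(✓)
size-2^1 implicants → -0000(✓)  -0001(✓)  -0010(✓)  -0011(✓)  -0100(✓)  -0101(✓)  -0111(✓)  -1011(✓)  -1101(✓)  0-001(✓)  0-010(✓)  0-011(✓)  0-101(✓)  0-111(✓)  00-00(✓)  00-01(✓)  00-11(✓)  000-0(✓)  000-1(✓)  0000-(✓)  0001-(✓)  001-1(✓)  0010-(✓)  01-01(✓)  01-10(✓)  01-11(✓)  010-1(✓)  0101-(✓)  011-1(✓)  0111-(✓)  1-000(✓)  1-011(✓)  1-100(✓)  1-101(✓)  10-00(✓)  10-01(✓)  10-11(✓)  100-0(✓)  100-1(✓)  1000-(✓)  1001-(✓)  101-1(✓)  1010-(✓)  11-00(✓)  1110-(✓)
size-2^2 implicants → --011  --101  -0-00(✓)  -0-01(✓)  -0-11(✓)  -00-0(✓)  -00-1(✓)  -000-(✓)  -001-(✓)  -01-1(✓)  -010-(✓)  0--01(✓)  0--11(✓)  0-0-1(✓)  0-01-  0-1-1(✓)  00--1(✓)  00-0-(✓)  000--(✓)  01--1(✓)  01-1-  1--00  1-10-  10--1(✓)  10-0-(✓)  100--(✓)
size-2^3 implicants → -0--1  -0-0-  -00--  0---1
Unchecked terms (primes): --011, --101, -0--1, -0-0-, -00--, 0---1, 0-01-, 01-1-, 1--00, 1-10-
Minterm coverage:
  m0 ⊆ -0-0-,-00--
  m1 ⊆ -0--1,-0-0-,-00--,0---1
  m2 ⊆ -00--,0-01-
  m3 ⊆ --011,-0--1,-00--,0---1,0-01-
  m4 ⊆ -0-0- [E]
  m5 ⊆ --101,-0--1,-0-0-,0---1
  m7 ⊆ -0--1,0---1
  m9 ⊆ 0---1 [E]
  m10 ⊆ 0-01-,01-1-
  m11 ⊆ --011,0---1,0-01-,01-1-
  m13 ⊆ --101,0---1
  m14 ⊆ 01-1- [E]
  m15 ⊆ 0---1,01-1-
  m16 ⊆ -0-0-,-00--,1--00
  m17 ⊆ -0--1,-0-0-,-00--
  m18 ⊆ -00-- [E]
  m19 ⊆ --011,-0--1,-00--
  m20 ⊆ -0-0-,1--00,1-10-
  m21 ⊆ --101,-0--1,-0-0-,1-10-
  m23 ⊆ -0--1 [E]
  m24 ⊆ 1--00 [E]
  m27 ⊆ --011 [E]
  m28 ⊆ 1--00,1-10-
  m29 ⊆ --101,1-10-
E = {--011, -0--1, -0-0-, -00--, 0---1, 01-1-, 1--00}

7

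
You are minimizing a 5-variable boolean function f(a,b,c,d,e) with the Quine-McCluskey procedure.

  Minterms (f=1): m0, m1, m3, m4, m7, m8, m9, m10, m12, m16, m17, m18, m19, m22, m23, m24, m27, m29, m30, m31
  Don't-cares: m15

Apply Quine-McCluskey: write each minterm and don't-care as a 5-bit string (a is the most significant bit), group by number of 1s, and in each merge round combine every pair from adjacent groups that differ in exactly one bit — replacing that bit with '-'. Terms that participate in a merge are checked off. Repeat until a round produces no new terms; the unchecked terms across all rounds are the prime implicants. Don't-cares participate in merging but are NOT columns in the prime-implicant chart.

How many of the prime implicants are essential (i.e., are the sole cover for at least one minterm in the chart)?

Round 0: 00000✓ 00001✓ 00011✓ 00100✓ 00111✓ 01000✓ 01001✓ 01010✓ 01100✓ 01111✓ 10000✓ 10001✓ 10010✓ 10011✓ 10110✓ 10111✓ 11000✓ 11011✓ 11101✓ 11110✓ 11111✓
Round 1: -0000✓ -0001✓ -0011✓ -0111✓ -1000✓ -1111✓ 0-000✓ 0-001✓ 0-100✓ 0-111✓ 00-00✓ 00-11✓ 000-1✓ 0000-✓ 01-00✓ 010-0 0100-✓ 1-000✓ 1-011✓ 1-110✓ 1-111✓ 10-10✓ 10-11✓ 100-0✓ 100-1✓ 1000-✓ 1001-✓ 1011-✓ 11-11✓ 111-1 1111-✓
Round 2: --000 --111 -0-11 -00-1 -000- 0--00 0-00- 1--11 1-11- 10-1- 100--
PIs = {--000, --111, -0-11, -00-1, -000-, 0--00, 0-00-, 010-0, 1--11, 1-11-, 10-1-, 100--, 111-1}
Coverage chart:
  m0: --000,-000-,0--00,0-00-
  m1: -00-1,-000-,0-00-
  m3: -0-11,-00-1
  m4: 0--00 ←essential
  m7: --111,-0-11
  m8: --000,0--00,0-00-,010-0
  m9: 0-00- ←essential
  m10: 010-0 ←essential
  m12: 0--00 ←essential
  m16: --000,-000-,100--
  m17: -00-1,-000-,100--
  m18: 10-1-,100--
  m19: -0-11,-00-1,1--11,10-1-,100--
  m22: 1-11-,10-1-
  m23: --111,-0-11,1--11,1-11-,10-1-
  m24: --000 ←essential
  m27: 1--11 ←essential
  m29: 111-1 ←essential
  m30: 1-11- ←essential
  m31: --111,1--11,1-11-,111-1
Essential: --000, 0--00, 0-00-, 010-0, 1--11, 1-11-, 111-1

7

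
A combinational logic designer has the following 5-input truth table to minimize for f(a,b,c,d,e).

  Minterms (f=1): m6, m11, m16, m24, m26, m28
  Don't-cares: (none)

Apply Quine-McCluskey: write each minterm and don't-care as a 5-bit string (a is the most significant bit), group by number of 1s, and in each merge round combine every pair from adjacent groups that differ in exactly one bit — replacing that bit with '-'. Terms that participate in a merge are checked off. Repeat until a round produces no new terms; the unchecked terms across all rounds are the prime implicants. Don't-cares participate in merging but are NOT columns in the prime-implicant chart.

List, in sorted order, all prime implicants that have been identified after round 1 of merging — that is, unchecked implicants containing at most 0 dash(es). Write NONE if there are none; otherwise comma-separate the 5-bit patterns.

00110, 01011

Round 0: 00110 01011 10000✓ 11000✓ 11010✓ 11100✓
Round 1: 1-000 11-00 110-0
PIs = {00110, 01011, 1-000, 11-00, 110-0}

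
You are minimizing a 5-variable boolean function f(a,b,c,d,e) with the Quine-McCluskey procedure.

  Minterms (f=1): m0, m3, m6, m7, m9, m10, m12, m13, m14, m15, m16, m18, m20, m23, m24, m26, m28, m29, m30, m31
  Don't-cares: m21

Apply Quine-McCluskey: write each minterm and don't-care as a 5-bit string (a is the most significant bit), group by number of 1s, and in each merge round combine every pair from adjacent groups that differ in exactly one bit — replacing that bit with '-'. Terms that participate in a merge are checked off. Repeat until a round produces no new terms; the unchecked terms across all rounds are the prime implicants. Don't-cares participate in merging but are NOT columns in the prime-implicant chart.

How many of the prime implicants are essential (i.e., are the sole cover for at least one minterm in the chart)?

7

[col 0] 00000*, 00011*, 00110*, 00111*, 01001*, 01010*, 01100*, 01101*, 01110*, 01111*, 10000*, 10010*, 10100*, 10101*, 10111*, 11000*, 11010*, 11100*, 11101*, 11110*, 11111*
[col 1] -0000, -0111*, -1010*, -1100*, -1101*, -1110*, -1111*, 0-110*, 0-111*, 00-11, 0011-*, 01-01, 01-10*, 011-0*, 011-1*, 0110-*, 0111-*, 1-000*, 1-010*, 1-100*, 1-101*, 1-111*, 10-00*, 100-0*, 101-1*, 1010-*, 11-00*, 11-10*, 110-0*, 111-0*, 111-1*, 1110-*, 1111-*
[col 2] --111, -1-10, -11-0*, -11-1*, -110-*, -111-*, 0-11-, 011--*, 1--00, 1-0-0, 1-1-1, 1-10-, 11--0, 111--*
[col 3] -11--
Prime implicants: --111, -0000, -1-10, -11--, 0-11-, 00-11, 01-01, 1--00, 1-0-0, 1-1-1, 1-10-, 11--0
PI chart (minterm → PIs covering it):
  0 | -0000  (sole → essential)
  3 | 00-11  (sole → essential)
  6 | 0-11-  (sole → essential)
  7 | --111,0-11-,00-11
  9 | 01-01  (sole → essential)
  10 | -1-10  (sole → essential)
  12 | -11--  (sole → essential)
  13 | -11--,01-01
  14 | -1-10,-11--,0-11-
  15 | --111,-11--,0-11-
  16 | -0000,1--00,1-0-0
  18 | 1-0-0  (sole → essential)
  20 | 1--00,1-10-
  23 | --111,1-1-1
  24 | 1--00,1-0-0,11--0
  26 | -1-10,1-0-0,11--0
  28 | -11--,1--00,1-10-,11--0
  29 | -11--,1-1-1,1-10-
  30 | -1-10,-11--,11--0
  31 | --111,-11--,1-1-1
Essential prime implicants: -0000, -1-10, -11--, 0-11-, 00-11, 01-01, 1-0-0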